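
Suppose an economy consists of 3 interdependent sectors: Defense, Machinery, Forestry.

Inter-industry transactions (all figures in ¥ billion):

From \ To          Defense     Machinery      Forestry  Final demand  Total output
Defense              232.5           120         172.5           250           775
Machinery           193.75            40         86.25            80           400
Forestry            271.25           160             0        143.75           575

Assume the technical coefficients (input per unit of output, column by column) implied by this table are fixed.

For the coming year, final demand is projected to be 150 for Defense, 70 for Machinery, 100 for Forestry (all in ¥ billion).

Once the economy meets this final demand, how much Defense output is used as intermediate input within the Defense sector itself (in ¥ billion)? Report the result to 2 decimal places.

Technical coefficients a_ij = z_ij / X_j:
  a_11 = 232.5/775 = 0.30, a_21 = 193.75/775 = 0.25, a_31 = 271.25/775 = 0.35
  a_12 = 120/400 = 0.30, a_22 = 40/400 = 0.10, a_32 = 160/400 = 0.40
  a_13 = 172.5/575 = 0.30, a_23 = 86.25/575 = 0.15, a_33 = 0/575 = 0.00
I − A =
  [   0.70    -0.30    -0.30]
  [  -0.25     0.90    -0.15]
  [  -0.35    -0.40     1.00]
Cofactors of I−A, C_ij = (−1)^(i+j)·(minor ij) (rows/columns in the sector order above):
  C_11 = (0.90)(1.00) − (-0.15)(-0.40) = 0.8400
  C_12 = −[(-0.25)(1.00) − (-0.15)(-0.35)] = 0.3025
  C_13 = (-0.25)(-0.40) − (0.90)(-0.35) = 0.4150
  C_21 = −[(-0.30)(1.00) − (-0.30)(-0.40)] = 0.4200
  C_22 = (0.70)(1.00) − (-0.30)(-0.35) = 0.5950
  C_23 = −[(0.70)(-0.40) − (-0.30)(-0.35)] = 0.3850
  C_31 = (-0.30)(-0.15) − (-0.30)(0.90) = 0.3150
  C_32 = −[(0.70)(-0.15) − (-0.30)(-0.25)] = 0.1800
  C_33 = (0.70)(0.90) − (-0.30)(-0.25) = 0.5550
det(I−A) = Σ_j (I−A)_1j·C_1j = (0.70)(0.8400) + (-0.30)(0.3025) + (-0.30)(0.4150) = 0.37275
adj(I−A) = Cᵀ =
  [ 0.8400   0.4200   0.3150]
  [ 0.3025   0.5950   0.1800]
  [ 0.4150   0.3850   0.5550]
(I − A)⁻¹ = adj(I−A) / det(I−A) ≈
  [   2.2535     1.1268     0.8451]
  [   0.8115     1.5962     0.4829]
  [   1.1133     1.0329     1.4889]
First solve x = (I − A)⁻¹ d = adj(I−A)·d / det(I−A); in particular x_1 = (0.8400·150 + 0.4200·70 + 0.3150·100) / 0.37275 = 186.90 / 0.37275 ≈ 501.4085.
Intermediate flow from 1 to 1: z_11 = a_11 · x_1 = 0.30 × 186.90 / 0.37275 = 56.07 / 0.37275 ≈ 150.42.

z_11 = 150.42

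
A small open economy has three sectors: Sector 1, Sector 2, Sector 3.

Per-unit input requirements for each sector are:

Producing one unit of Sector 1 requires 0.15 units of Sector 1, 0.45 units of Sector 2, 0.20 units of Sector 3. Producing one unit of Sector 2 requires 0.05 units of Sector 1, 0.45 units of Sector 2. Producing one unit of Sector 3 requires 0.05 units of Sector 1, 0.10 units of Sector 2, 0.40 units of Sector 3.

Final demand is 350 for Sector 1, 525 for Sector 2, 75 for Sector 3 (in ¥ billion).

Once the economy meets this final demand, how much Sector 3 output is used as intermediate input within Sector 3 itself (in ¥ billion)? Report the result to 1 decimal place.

z_33 = 118.4

I − A =
  [   0.85    -0.05    -0.05]
  [  -0.45     0.55    -0.10]
  [  -0.20     0.00     0.60]
Cofactors of I−A, C_ij = (−1)^(i+j)·(minor ij) (rows/columns in the sector order above):
  C_11 = (0.55)(0.60) − (-0.10)(0.00) = 0.3300
  C_12 = −[(-0.45)(0.60) − (-0.10)(-0.20)] = 0.2900
  C_13 = (-0.45)(0.00) − (0.55)(-0.20) = 0.1100
  C_21 = −[(-0.05)(0.60) − (-0.05)(0.00)] = 0.0300
  C_22 = (0.85)(0.60) − (-0.05)(-0.20) = 0.5000
  C_23 = −[(0.85)(0.00) − (-0.05)(-0.20)] = 0.0100
  C_31 = (-0.05)(-0.10) − (-0.05)(0.55) = 0.0325
  C_32 = −[(0.85)(-0.10) − (-0.05)(-0.45)] = 0.1075
  C_33 = (0.85)(0.55) − (-0.05)(-0.45) = 0.4450
det(I−A) = Σ_j (I−A)_1j·C_1j = (0.85)(0.3300) + (-0.05)(0.2900) + (-0.05)(0.1100) = 0.2605
adj(I−A) = Cᵀ =
  [ 0.3300   0.0300   0.0325]
  [ 0.2900   0.5000   0.1075]
  [ 0.1100   0.0100   0.4450]
(I − A)⁻¹ = adj(I−A) / det(I−A) ≈
  [   1.2668     0.1152     0.1248]
  [   1.1132     1.9194     0.4127]
  [   0.4223     0.0384     1.7083]
First solve x = (I − A)⁻¹ d = adj(I−A)·d / det(I−A); in particular x_3 = (0.1100·350 + 0.0100·525 + 0.4450·75) / 0.2605 = 77.125 / 0.2605 ≈ 296.065.
Intermediate flow from 3 to 3: z_33 = a_33 · x_3 = 0.40 × 77.125 / 0.2605 = 30.85 / 0.2605 ≈ 118.4.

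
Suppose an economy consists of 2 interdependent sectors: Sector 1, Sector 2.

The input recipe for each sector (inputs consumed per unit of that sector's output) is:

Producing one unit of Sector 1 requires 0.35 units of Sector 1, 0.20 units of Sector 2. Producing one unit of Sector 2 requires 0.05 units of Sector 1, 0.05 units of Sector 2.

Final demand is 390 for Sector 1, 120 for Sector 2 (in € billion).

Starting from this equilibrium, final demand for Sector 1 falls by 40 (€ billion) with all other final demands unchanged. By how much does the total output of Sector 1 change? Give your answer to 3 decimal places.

I − A =
  [   0.65    -0.05]
  [  -0.20     0.95]
det(I−A) = (0.65)(0.95) − (-0.05)(-0.20) = 0.6075
adj(I−A) = [[0.95, 0.05], [0.20, 0.65]]
(I − A)⁻¹ = adj(I−A) / det(I−A) ≈
  [   1.5638     0.0823]
  [   0.3292     1.0700]
Δx = (I − A)⁻¹ Δd with Δd having -40 in the Sector 1 component and 0 elsewhere.
So Δx_1 = L_11 · (-40), where L_11 = adj(I−A)_11 / det(I−A) = 0.95 / 0.6075.
Δx_1 = 0.95 × (-40) / 0.6075 = -38.00 / 0.6075 ≈ -62.551.

Δx_1 = -62.551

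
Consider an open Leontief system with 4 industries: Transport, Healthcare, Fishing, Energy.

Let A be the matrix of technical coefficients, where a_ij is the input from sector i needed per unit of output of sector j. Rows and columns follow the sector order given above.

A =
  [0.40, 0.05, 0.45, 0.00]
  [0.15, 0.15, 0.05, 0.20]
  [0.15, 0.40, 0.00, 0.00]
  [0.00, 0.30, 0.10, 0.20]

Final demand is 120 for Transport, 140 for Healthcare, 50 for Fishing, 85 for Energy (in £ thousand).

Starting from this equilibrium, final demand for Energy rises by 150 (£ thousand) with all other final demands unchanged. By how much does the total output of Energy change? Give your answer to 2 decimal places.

Δx_E = 211.55

I − A =
  [   0.60    -0.05    -0.45     0.00]
  [  -0.15     0.85    -0.05    -0.20]
  [  -0.15    -0.40     1.00     0.00]
  [   0.00    -0.30    -0.10     0.80]
Compute the cofactors C_ij = (−1)^(i+j)·(3×3 minor ij) of I−A; the adjugate is their transpose:
adj(I−A) = Cᵀ =
  [ 0.59600   0.18400   0.28200   0.04600]
  [ 0.12900   0.42600   0.09000   0.10650]
  [ 0.14100   0.19800   0.36600   0.04950]
  [ 0.06600   0.18450   0.07950   0.40575]
det(I−A) = Σ_j (I−A)_1j·C_1j = (0.60)(0.59600) + (-0.05)(0.12900) + (-0.45)(0.14100) + (0.00)(0.06600) = 0.2877
(I − A)⁻¹ = adj(I−A) / det(I−A) ≈
  [   2.0716     0.6396     0.9802     0.1599]
  [   0.4484     1.4807     0.3128     0.3702]
  [   0.4901     0.6882     1.2722     0.1721]
  [   0.2294     0.6413     0.2763     1.4103]
Δx = (I − A)⁻¹ Δd with Δd having +150 in the Energy component and 0 elsewhere.
So Δx_E = L_EE · (+150), where L_EE = adj(I−A)_EE / det(I−A) = 0.40575 / 0.2877.
Δx_E = 0.40575 × (+150) / 0.2877 = 60.8625 / 0.2877 ≈ 211.55.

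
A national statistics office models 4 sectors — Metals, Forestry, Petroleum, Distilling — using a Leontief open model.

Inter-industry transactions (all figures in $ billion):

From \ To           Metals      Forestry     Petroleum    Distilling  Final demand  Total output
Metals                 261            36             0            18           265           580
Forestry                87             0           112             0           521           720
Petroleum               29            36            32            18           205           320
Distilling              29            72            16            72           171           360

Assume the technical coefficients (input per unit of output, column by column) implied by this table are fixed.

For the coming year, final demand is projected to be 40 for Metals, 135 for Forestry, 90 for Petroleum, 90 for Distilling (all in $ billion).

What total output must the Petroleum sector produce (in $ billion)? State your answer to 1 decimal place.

x_P = 125.0

Technical coefficients a_ij = z_ij / X_j:
  a_MM = 261/580 = 0.45, a_FM = 87/580 = 0.15, a_PM = 29/580 = 0.05, a_DM = 29/580 = 0.05
  a_MF = 36/720 = 0.05, a_FF = 0/720 = 0.00, a_PF = 36/720 = 0.05, a_DF = 72/720 = 0.10
  a_MP = 0/320 = 0.00, a_FP = 112/320 = 0.35, a_PP = 32/320 = 0.10, a_DP = 16/320 = 0.05
  a_MD = 18/360 = 0.05, a_FD = 0/360 = 0.00, a_PD = 18/360 = 0.05, a_DD = 72/360 = 0.20
I − A =
  [   0.55    -0.05     0.00    -0.05]
  [  -0.15     1.00    -0.35     0.00]
  [  -0.05    -0.05     0.90    -0.05]
  [  -0.05    -0.10    -0.05     0.80]
Compute the cofactors C_ij = (−1)^(i+j)·(3×3 minor ij) of I−A; the adjugate is their transpose:
adj(I−A) = Cᵀ =
  [ 0.70175   0.04050   0.01825   0.04500]
  [ 0.12250   0.39225   0.15350   0.01725]
  [ 0.04925   0.02700   0.43075   0.03000]
  [ 0.06225   0.05325   0.04725   0.47775]
det(I−A) = Σ_j (I−A)_1j·C_1j = (0.55)(0.70175) + (-0.05)(0.12250) + (0.00)(0.04925) + (-0.05)(0.06225) = 0.376725
(I − A)⁻¹ = adj(I−A) / det(I−A) ≈
  [   1.8628     0.1075     0.0484     0.1195]
  [   0.3252     1.0412     0.4075     0.0458]
  [   0.1307     0.0717     1.1434     0.0796]
  [   0.1652     0.1413     0.1254     1.2682]
x = (I − A)⁻¹ d = adj(I−A)·d / det(I−A), with det(I−A) = 0.376725:
  x_M = (0.70175·40 + 0.04050·135 + 0.01825·90 + 0.04500·90) / 0.376725 = 39.23 / 0.376725 ≈ 104.1
  x_F = (0.12250·40 + 0.39225·135 + 0.15350·90 + 0.01725·90) / 0.376725 = 73.22125 / 0.376725 ≈ 194.4
  x_P = (0.04925·40 + 0.02700·135 + 0.43075·90 + 0.03000·90) / 0.376725 = 47.0825 / 0.376725 ≈ 125.0
  x_D = (0.06225·40 + 0.05325·135 + 0.04725·90 + 0.47775·90) / 0.376725 = 56.92875 / 0.376725 ≈ 151.1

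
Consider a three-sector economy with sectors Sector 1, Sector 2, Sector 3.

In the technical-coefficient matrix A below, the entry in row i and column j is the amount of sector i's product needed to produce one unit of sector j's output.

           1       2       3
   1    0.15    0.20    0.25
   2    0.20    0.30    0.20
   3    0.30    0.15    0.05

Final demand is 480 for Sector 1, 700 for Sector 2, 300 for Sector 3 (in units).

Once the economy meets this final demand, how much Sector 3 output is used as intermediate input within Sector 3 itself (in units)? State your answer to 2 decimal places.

I − A =
  [   0.85    -0.20    -0.25]
  [  -0.20     0.70    -0.20]
  [  -0.30    -0.15     0.95]
Cofactors of I−A, C_ij = (−1)^(i+j)·(minor ij) (rows/columns in the sector order above):
  C_11 = (0.70)(0.95) − (-0.20)(-0.15) = 0.6350
  C_12 = −[(-0.20)(0.95) − (-0.20)(-0.30)] = 0.2500
  C_13 = (-0.20)(-0.15) − (0.70)(-0.30) = 0.2400
  C_21 = −[(-0.20)(0.95) − (-0.25)(-0.15)] = 0.2275
  C_22 = (0.85)(0.95) − (-0.25)(-0.30) = 0.7325
  C_23 = −[(0.85)(-0.15) − (-0.20)(-0.30)] = 0.1875
  C_31 = (-0.20)(-0.20) − (-0.25)(0.70) = 0.2150
  C_32 = −[(0.85)(-0.20) − (-0.25)(-0.20)] = 0.2200
  C_33 = (0.85)(0.70) − (-0.20)(-0.20) = 0.5550
det(I−A) = Σ_j (I−A)_1j·C_1j = (0.85)(0.6350) + (-0.20)(0.2500) + (-0.25)(0.2400) = 0.42975
adj(I−A) = Cᵀ =
  [ 0.6350   0.2275   0.2150]
  [ 0.2500   0.7325   0.2200]
  [ 0.2400   0.1875   0.5550]
(I − A)⁻¹ = adj(I−A) / det(I−A) ≈
  [   1.4776     0.5294     0.5003]
  [   0.5817     1.7045     0.5119]
  [   0.5585     0.4363     1.2914]
First solve x = (I − A)⁻¹ d = adj(I−A)·d / det(I−A); in particular x_3 = (0.2400·480 + 0.1875·700 + 0.5550·300) / 0.42975 = 412.95 / 0.42975 ≈ 960.9075.
Intermediate flow from 3 to 3: z_33 = a_33 · x_3 = 0.05 × 412.95 / 0.42975 = 20.6475 / 0.42975 ≈ 48.05.

z_33 = 48.05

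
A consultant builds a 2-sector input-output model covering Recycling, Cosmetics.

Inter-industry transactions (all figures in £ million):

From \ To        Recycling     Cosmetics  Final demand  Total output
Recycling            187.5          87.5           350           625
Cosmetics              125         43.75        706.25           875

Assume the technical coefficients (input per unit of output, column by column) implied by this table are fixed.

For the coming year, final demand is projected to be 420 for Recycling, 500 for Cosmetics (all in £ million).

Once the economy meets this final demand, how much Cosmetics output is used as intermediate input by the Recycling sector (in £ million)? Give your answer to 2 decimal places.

z_21 = 139.22

Technical coefficients a_ij = z_ij / X_j:
  a_11 = 187.5/625 = 0.30, a_21 = 125/625 = 0.20
  a_12 = 87.5/875 = 0.10, a_22 = 43.75/875 = 0.05
I − A =
  [   0.70    -0.10]
  [  -0.20     0.95]
det(I−A) = (0.70)(0.95) − (-0.10)(-0.20) = 0.6450
adj(I−A) = [[0.95, 0.10], [0.20, 0.70]]
(I − A)⁻¹ = adj(I−A) / det(I−A) ≈
  [   1.4729     0.1550]
  [   0.3101     1.0853]
First solve x = (I − A)⁻¹ d = adj(I−A)·d / det(I−A); in particular x_1 = (0.95·420 + 0.10·500) / 0.6450 = 449.00 / 0.6450 ≈ 696.1240.
Intermediate flow from 2 to 1: z_21 = a_21 · x_1 = 0.20 × 449.00 / 0.6450 = 89.80 / 0.6450 ≈ 139.22.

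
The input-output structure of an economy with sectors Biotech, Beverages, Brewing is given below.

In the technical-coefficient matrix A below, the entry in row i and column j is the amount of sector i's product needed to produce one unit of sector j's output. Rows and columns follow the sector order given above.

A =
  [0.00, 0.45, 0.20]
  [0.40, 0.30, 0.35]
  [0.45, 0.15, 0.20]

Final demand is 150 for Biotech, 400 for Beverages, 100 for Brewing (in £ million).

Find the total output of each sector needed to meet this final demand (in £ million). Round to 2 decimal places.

x_1 = 1203.33, x_2 = 1831.71, x_3 = 1145.32

I − A =
  [   1.00    -0.45    -0.20]
  [  -0.40     0.70    -0.35]
  [  -0.45    -0.15     0.80]
Cofactors of I−A, C_ij = (−1)^(i+j)·(minor ij) (rows/columns in the sector order above):
  C_11 = (0.70)(0.80) − (-0.35)(-0.15) = 0.5075
  C_12 = −[(-0.40)(0.80) − (-0.35)(-0.45)] = 0.4775
  C_13 = (-0.40)(-0.15) − (0.70)(-0.45) = 0.3750
  C_21 = −[(-0.45)(0.80) − (-0.20)(-0.15)] = 0.3900
  C_22 = (1.00)(0.80) − (-0.20)(-0.45) = 0.7100
  C_23 = −[(1.00)(-0.15) − (-0.45)(-0.45)] = 0.3525
  C_31 = (-0.45)(-0.35) − (-0.20)(0.70) = 0.2975
  C_32 = −[(1.00)(-0.35) − (-0.20)(-0.40)] = 0.4300
  C_33 = (1.00)(0.70) − (-0.45)(-0.40) = 0.5200
det(I−A) = Σ_j (I−A)_1j·C_1j = (1.00)(0.5075) + (-0.45)(0.4775) + (-0.20)(0.3750) = 0.217625
adj(I−A) = Cᵀ =
  [ 0.5075   0.3900   0.2975]
  [ 0.4775   0.7100   0.4300]
  [ 0.3750   0.3525   0.5200]
(I − A)⁻¹ = adj(I−A) / det(I−A) ≈
  [   2.3320     1.7921     1.3670]
  [   2.1941     3.2625     1.9759]
  [   1.7231     1.6198     2.3894]
x = (I − A)⁻¹ d = adj(I−A)·d / det(I−A), with det(I−A) = 0.217625:
  x_1 = (0.5075·150 + 0.3900·400 + 0.2975·100) / 0.217625 = 261.875 / 0.217625 ≈ 1203.33
  x_2 = (0.4775·150 + 0.7100·400 + 0.4300·100) / 0.217625 = 398.625 / 0.217625 ≈ 1831.71
  x_3 = (0.3750·150 + 0.3525·400 + 0.5200·100) / 0.217625 = 249.25 / 0.217625 ≈ 1145.32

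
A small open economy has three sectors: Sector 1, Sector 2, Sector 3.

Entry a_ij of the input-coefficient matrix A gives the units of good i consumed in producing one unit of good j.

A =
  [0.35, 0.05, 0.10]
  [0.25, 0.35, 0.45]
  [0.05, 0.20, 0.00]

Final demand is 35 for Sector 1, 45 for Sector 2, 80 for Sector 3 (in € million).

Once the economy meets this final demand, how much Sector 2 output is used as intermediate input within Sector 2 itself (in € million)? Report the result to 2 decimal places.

z_22 = 65.43

I − A =
  [   0.65    -0.05    -0.10]
  [  -0.25     0.65    -0.45]
  [  -0.05    -0.20     1.00]
Cofactors of I−A, C_ij = (−1)^(i+j)·(minor ij) (rows/columns in the sector order above):
  C_11 = (0.65)(1.00) − (-0.45)(-0.20) = 0.5600
  C_12 = −[(-0.25)(1.00) − (-0.45)(-0.05)] = 0.2725
  C_13 = (-0.25)(-0.20) − (0.65)(-0.05) = 0.0825
  C_21 = −[(-0.05)(1.00) − (-0.10)(-0.20)] = 0.0700
  C_22 = (0.65)(1.00) − (-0.10)(-0.05) = 0.6450
  C_23 = −[(0.65)(-0.20) − (-0.05)(-0.05)] = 0.1325
  C_31 = (-0.05)(-0.45) − (-0.10)(0.65) = 0.0875
  C_32 = −[(0.65)(-0.45) − (-0.10)(-0.25)] = 0.3175
  C_33 = (0.65)(0.65) − (-0.05)(-0.25) = 0.4100
det(I−A) = Σ_j (I−A)_1j·C_1j = (0.65)(0.5600) + (-0.05)(0.2725) + (-0.10)(0.0825) = 0.342125
adj(I−A) = Cᵀ =
  [ 0.5600   0.0700   0.0875]
  [ 0.2725   0.6450   0.3175]
  [ 0.0825   0.1325   0.4100]
(I − A)⁻¹ = adj(I−A) / det(I−A) ≈
  [   1.6368     0.2046     0.2558]
  [   0.7965     1.8853     0.9280]
  [   0.2411     0.3873     1.1984]
First solve x = (I − A)⁻¹ d = adj(I−A)·d / det(I−A); in particular x_2 = (0.2725·35 + 0.6450·45 + 0.3175·80) / 0.342125 = 63.9625 / 0.342125 ≈ 186.9565.
Intermediate flow from 2 to 2: z_22 = a_22 · x_2 = 0.35 × 63.9625 / 0.342125 = 22.386875 / 0.342125 ≈ 65.43.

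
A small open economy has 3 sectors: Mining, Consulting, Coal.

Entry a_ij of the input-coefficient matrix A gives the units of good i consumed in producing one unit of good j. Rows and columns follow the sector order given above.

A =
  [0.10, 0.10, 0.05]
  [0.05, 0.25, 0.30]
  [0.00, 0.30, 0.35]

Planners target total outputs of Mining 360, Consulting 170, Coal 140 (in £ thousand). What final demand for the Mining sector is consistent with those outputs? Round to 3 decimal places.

d_1 = 300.000

I − A =
  [   0.90    -0.10    -0.05]
  [  -0.05     0.75    -0.30]
  [   0.00    -0.30     0.65]
d = (I − A) x:
  d_1 = (+0.90)·360 + (-0.10)·170 + (-0.05)·140 = 300.000
  d_2 = (-0.05)·360 + (+0.75)·170 + (-0.30)·140 = 67.500
  d_3 = (+0.00)·360 + (-0.30)·170 + (+0.65)·140 = 40.000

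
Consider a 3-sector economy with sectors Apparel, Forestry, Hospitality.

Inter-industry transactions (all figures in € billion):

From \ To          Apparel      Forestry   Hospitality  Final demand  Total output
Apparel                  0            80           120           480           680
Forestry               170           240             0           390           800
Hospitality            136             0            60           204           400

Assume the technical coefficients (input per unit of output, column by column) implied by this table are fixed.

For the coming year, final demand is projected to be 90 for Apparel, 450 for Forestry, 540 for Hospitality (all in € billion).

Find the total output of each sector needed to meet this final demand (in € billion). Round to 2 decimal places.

Technical coefficients a_ij = z_ij / X_j:
  a_11 = 0/680 = 0.00, a_21 = 170/680 = 0.25, a_31 = 136/680 = 0.20
  a_12 = 80/800 = 0.10, a_22 = 240/800 = 0.30, a_32 = 0/800 = 0.00
  a_13 = 120/400 = 0.30, a_23 = 0/400 = 0.00, a_33 = 60/400 = 0.15
I − A =
  [   1.00    -0.10    -0.30]
  [  -0.25     0.70     0.00]
  [  -0.20     0.00     0.85]
Cofactors of I−A, C_ij = (−1)^(i+j)·(minor ij) (rows/columns in the sector order above):
  C_11 = (0.70)(0.85) − (0.00)(0.00) = 0.5950
  C_12 = −[(-0.25)(0.85) − (0.00)(-0.20)] = 0.2125
  C_13 = (-0.25)(0.00) − (0.70)(-0.20) = 0.1400
  C_21 = −[(-0.10)(0.85) − (-0.30)(0.00)] = 0.0850
  C_22 = (1.00)(0.85) − (-0.30)(-0.20) = 0.7900
  C_23 = −[(1.00)(0.00) − (-0.10)(-0.20)] = 0.0200
  C_31 = (-0.10)(0.00) − (-0.30)(0.70) = 0.2100
  C_32 = −[(1.00)(0.00) − (-0.30)(-0.25)] = 0.0750
  C_33 = (1.00)(0.70) − (-0.10)(-0.25) = 0.6750
det(I−A) = Σ_j (I−A)_1j·C_1j = (1.00)(0.5950) + (-0.10)(0.2125) + (-0.30)(0.1400) = 0.53175
adj(I−A) = Cᵀ =
  [ 0.5950   0.0850   0.2100]
  [ 0.2125   0.7900   0.0750]
  [ 0.1400   0.0200   0.6750]
(I − A)⁻¹ = adj(I−A) / det(I−A) ≈
  [   1.1189     0.1598     0.3949]
  [   0.3996     1.4857     0.1410]
  [   0.2633     0.0376     1.2694]
x = (I − A)⁻¹ d = adj(I−A)·d / det(I−A), with det(I−A) = 0.53175:
  x_1 = (0.5950·90 + 0.0850·450 + 0.2100·540) / 0.53175 = 205.20 / 0.53175 ≈ 385.90
  x_2 = (0.2125·90 + 0.7900·450 + 0.0750·540) / 0.53175 = 415.125 / 0.53175 ≈ 780.68
  x_3 = (0.1400·90 + 0.0200·450 + 0.6750·540) / 0.53175 = 386.10 / 0.53175 ≈ 726.09

x_1 = 385.90, x_2 = 780.68, x_3 = 726.09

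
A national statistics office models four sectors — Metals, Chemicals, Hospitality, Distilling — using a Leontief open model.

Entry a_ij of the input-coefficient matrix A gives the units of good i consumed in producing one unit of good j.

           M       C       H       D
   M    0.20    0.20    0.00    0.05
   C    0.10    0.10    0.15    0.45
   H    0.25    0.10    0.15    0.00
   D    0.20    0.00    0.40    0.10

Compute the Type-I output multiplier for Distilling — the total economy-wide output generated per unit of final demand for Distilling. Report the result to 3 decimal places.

I − A =
  [   0.80    -0.20     0.00    -0.05]
  [  -0.10     0.90    -0.15    -0.45]
  [  -0.25    -0.10     0.85     0.00]
  [  -0.20     0.00    -0.40     0.90]
Compute the cofactors C_ij = (−1)^(i+j)·(3×3 minor ij) of I−A; the adjugate is their transpose:
adj(I−A) = Cᵀ =
  [ 0.657000   0.155000   0.081000   0.114000]
  [ 0.231750   0.598500   0.252500   0.312125]
  [ 0.220500   0.116000   0.603000   0.070250]
  [ 0.244000   0.086000   0.286000   0.575500]
det(I−A) = Σ_j (I−A)_1j·C_1j = (0.80)(0.657000) + (-0.20)(0.231750) + (0.00)(0.220500) + (-0.05)(0.244000) = 0.46705
(I − A)⁻¹ = adj(I−A) / det(I−A) ≈
  [   1.4067     0.3319     0.1734     0.2441]
  [   0.4962     1.2814     0.5406     0.6683]
  [   0.4721     0.2484     1.2911     0.1504]
  [   0.5224     0.1841     0.6124     1.2322]
The output multiplier for sector j is the column-j sum of the Leontief inverse (I − A)⁻¹ = adj(I−A) / det(I−A).
Column D of adj(I−A): (0.114000, 0.312125, 0.070250, 0.575500); det(I−A) = 0.46705.
m_D = (0.114000 + 0.312125 + 0.070250 + 0.575500) / 0.46705 = 1.071875 / 0.46705 ≈ 2.295.

m_D = 2.295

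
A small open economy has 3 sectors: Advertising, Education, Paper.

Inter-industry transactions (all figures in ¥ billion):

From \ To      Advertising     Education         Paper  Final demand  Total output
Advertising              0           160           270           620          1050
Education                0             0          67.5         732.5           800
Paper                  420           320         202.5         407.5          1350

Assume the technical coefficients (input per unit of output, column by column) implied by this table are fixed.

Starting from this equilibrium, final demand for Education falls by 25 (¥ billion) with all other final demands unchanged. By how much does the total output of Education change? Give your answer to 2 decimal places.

Δx_2 = -25.80

Technical coefficients a_ij = z_ij / X_j:
  a_11 = 0/1050 = 0.00, a_21 = 0/1050 = 0.00, a_31 = 420/1050 = 0.40
  a_12 = 160/800 = 0.20, a_22 = 0/800 = 0.00, a_32 = 320/800 = 0.40
  a_13 = 270/1350 = 0.20, a_23 = 67.5/1350 = 0.05, a_33 = 202.5/1350 = 0.15
I − A =
  [   1.00    -0.20    -0.20]
  [   0.00     1.00    -0.05]
  [  -0.40    -0.40     0.85]
Cofactors of I−A, C_ij = (−1)^(i+j)·(minor ij) (rows/columns in the sector order above):
  C_11 = (1.00)(0.85) − (-0.05)(-0.40) = 0.8300
  C_12 = −[(0.00)(0.85) − (-0.05)(-0.40)] = 0.0200
  C_13 = (0.00)(-0.40) − (1.00)(-0.40) = 0.4000
  C_21 = −[(-0.20)(0.85) − (-0.20)(-0.40)] = 0.2500
  C_22 = (1.00)(0.85) − (-0.20)(-0.40) = 0.7700
  C_23 = −[(1.00)(-0.40) − (-0.20)(-0.40)] = 0.4800
  C_31 = (-0.20)(-0.05) − (-0.20)(1.00) = 0.2100
  C_32 = −[(1.00)(-0.05) − (-0.20)(0.00)] = 0.0500
  C_33 = (1.00)(1.00) − (-0.20)(0.00) = 1.0000
det(I−A) = Σ_j (I−A)_1j·C_1j = (1.00)(0.8300) + (-0.20)(0.0200) + (-0.20)(0.4000) = 0.7460
adj(I−A) = Cᵀ =
  [ 0.8300   0.2500   0.2100]
  [ 0.0200   0.7700   0.0500]
  [ 0.4000   0.4800   1.0000]
(I − A)⁻¹ = adj(I−A) / det(I−A) ≈
  [   1.1126     0.3351     0.2815]
  [   0.0268     1.0322     0.0670]
  [   0.5362     0.6434     1.3405]
Δx = (I − A)⁻¹ Δd with Δd having -25 in the Education component and 0 elsewhere.
So Δx_2 = L_22 · (-25), where L_22 = adj(I−A)_22 / det(I−A) = 0.7700 / 0.7460.
Δx_2 = 0.7700 × (-25) / 0.7460 = -19.25 / 0.7460 ≈ -25.80.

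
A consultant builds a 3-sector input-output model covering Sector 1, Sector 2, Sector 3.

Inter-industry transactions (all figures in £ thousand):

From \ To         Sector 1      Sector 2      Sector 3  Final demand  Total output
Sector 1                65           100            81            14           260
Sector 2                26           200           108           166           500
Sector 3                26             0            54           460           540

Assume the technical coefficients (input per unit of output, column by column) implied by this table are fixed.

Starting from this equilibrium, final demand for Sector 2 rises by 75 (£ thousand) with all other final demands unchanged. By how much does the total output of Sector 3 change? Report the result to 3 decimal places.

Technical coefficients a_ij = z_ij / X_j:
  a_11 = 65/260 = 0.25, a_21 = 26/260 = 0.10, a_31 = 26/260 = 0.10
  a_12 = 100/500 = 0.20, a_22 = 200/500 = 0.40, a_32 = 0/500 = 0.00
  a_13 = 81/540 = 0.15, a_23 = 108/540 = 0.20, a_33 = 54/540 = 0.10
I − A =
  [   0.75    -0.20    -0.15]
  [  -0.10     0.60    -0.20]
  [  -0.10     0.00     0.90]
Cofactors of I−A, C_ij = (−1)^(i+j)·(minor ij) (rows/columns in the sector order above):
  C_11 = (0.60)(0.90) − (-0.20)(0.00) = 0.5400
  C_12 = −[(-0.10)(0.90) − (-0.20)(-0.10)] = 0.1100
  C_13 = (-0.10)(0.00) − (0.60)(-0.10) = 0.0600
  C_21 = −[(-0.20)(0.90) − (-0.15)(0.00)] = 0.1800
  C_22 = (0.75)(0.90) − (-0.15)(-0.10) = 0.6600
  C_23 = −[(0.75)(0.00) − (-0.20)(-0.10)] = 0.0200
  C_31 = (-0.20)(-0.20) − (-0.15)(0.60) = 0.1300
  C_32 = −[(0.75)(-0.20) − (-0.15)(-0.10)] = 0.1650
  C_33 = (0.75)(0.60) − (-0.20)(-0.10) = 0.4300
det(I−A) = Σ_j (I−A)_1j·C_1j = (0.75)(0.5400) + (-0.20)(0.1100) + (-0.15)(0.0600) = 0.3740
adj(I−A) = Cᵀ =
  [ 0.5400   0.1800   0.1300]
  [ 0.1100   0.6600   0.1650]
  [ 0.0600   0.0200   0.4300]
(I − A)⁻¹ = adj(I−A) / det(I−A) ≈
  [   1.4439     0.4813     0.3476]
  [   0.2941     1.7647     0.4412]
  [   0.1604     0.0535     1.1497]
Δx = (I − A)⁻¹ Δd with Δd having +75 in the Sector 2 component and 0 elsewhere.
So Δx_3 = L_32 · (+75), where L_32 = adj(I−A)_32 / det(I−A) = 0.0200 / 0.3740.
Δx_3 = 0.0200 × (+75) / 0.3740 = 1.50 / 0.3740 ≈ 4.011.

Δx_3 = 4.011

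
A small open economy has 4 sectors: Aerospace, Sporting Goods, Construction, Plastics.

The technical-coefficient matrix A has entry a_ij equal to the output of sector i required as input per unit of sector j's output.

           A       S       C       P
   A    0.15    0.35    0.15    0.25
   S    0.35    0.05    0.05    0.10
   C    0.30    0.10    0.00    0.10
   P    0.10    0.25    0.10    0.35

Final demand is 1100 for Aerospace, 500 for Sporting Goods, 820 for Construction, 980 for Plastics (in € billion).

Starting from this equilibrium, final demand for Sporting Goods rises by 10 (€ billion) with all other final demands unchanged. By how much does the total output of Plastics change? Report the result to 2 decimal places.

I − A =
  [   0.85    -0.35    -0.15    -0.25]
  [  -0.35     0.95    -0.05    -0.10]
  [  -0.30    -0.10     1.00    -0.10]
  [  -0.10    -0.25    -0.10     0.65]
Compute the cofactors C_ij = (−1)^(i+j)·(3×3 minor ij) of I−A; the adjugate is their transpose:
adj(I−A) = Cᵀ =
  [ 0.577500   0.302500   0.130625   0.288750]
  [ 0.247250   0.480750   0.079250   0.181250]
  [ 0.219750   0.164500   0.374875   0.167500]
  [ 0.217750   0.256750   0.108250   0.627500]
det(I−A) = Σ_j (I−A)_1j·C_1j = (0.85)(0.577500) + (-0.35)(0.247250) + (-0.15)(0.219750) + (-0.25)(0.217750) = 0.3169375
(I − A)⁻¹ = adj(I−A) / det(I−A) ≈
  [   1.8221     0.9544     0.4121     0.9111]
  [   0.7801     1.5169     0.2500     0.5719]
  [   0.6934     0.5190     1.1828     0.5285]
  [   0.6870     0.8101     0.3415     1.9799]
Δx = (I − A)⁻¹ Δd with Δd having +10 in the Sporting Goods component and 0 elsewhere.
So Δx_P = L_PS · (+10), where L_PS = adj(I−A)_PS / det(I−A) = 0.256750 / 0.3169375.
Δx_P = 0.256750 × (+10) / 0.3169375 = 2.5675 / 0.3169375 ≈ 8.10.

Δx_P = 8.10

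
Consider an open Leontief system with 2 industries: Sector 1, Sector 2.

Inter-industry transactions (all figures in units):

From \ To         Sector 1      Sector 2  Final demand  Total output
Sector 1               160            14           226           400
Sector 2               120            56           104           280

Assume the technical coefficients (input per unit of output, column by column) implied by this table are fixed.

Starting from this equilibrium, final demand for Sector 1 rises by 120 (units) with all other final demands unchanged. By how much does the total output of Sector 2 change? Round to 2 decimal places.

Technical coefficients a_ij = z_ij / X_j:
  a_11 = 160/400 = 0.40, a_21 = 120/400 = 0.30
  a_12 = 14/280 = 0.05, a_22 = 56/280 = 0.20
I − A =
  [   0.60    -0.05]
  [  -0.30     0.80]
det(I−A) = (0.60)(0.80) − (-0.05)(-0.30) = 0.4650
adj(I−A) = [[0.80, 0.05], [0.30, 0.60]]
(I − A)⁻¹ = adj(I−A) / det(I−A) ≈
  [   1.7204     0.1075]
  [   0.6452     1.2903]
Δx = (I − A)⁻¹ Δd with Δd having +120 in the Sector 1 component and 0 elsewhere.
So Δx_2 = L_21 · (+120), where L_21 = adj(I−A)_21 / det(I−A) = 0.30 / 0.4650.
Δx_2 = 0.30 × (+120) / 0.4650 = 36.00 / 0.4650 ≈ 77.42.

Δx_2 = 77.42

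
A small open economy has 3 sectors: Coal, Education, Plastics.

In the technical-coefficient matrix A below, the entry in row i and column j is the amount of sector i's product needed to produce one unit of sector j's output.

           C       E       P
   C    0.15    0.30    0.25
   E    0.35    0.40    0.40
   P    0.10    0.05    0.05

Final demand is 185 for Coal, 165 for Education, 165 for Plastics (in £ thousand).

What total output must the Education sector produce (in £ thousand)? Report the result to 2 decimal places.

x_E = 798.40

I − A =
  [   0.85    -0.30    -0.25]
  [  -0.35     0.60    -0.40]
  [  -0.10    -0.05     0.95]
Cofactors of I−A, C_ij = (−1)^(i+j)·(minor ij) (rows/columns in the sector order above):
  C_11 = (0.60)(0.95) − (-0.40)(-0.05) = 0.5500
  C_12 = −[(-0.35)(0.95) − (-0.40)(-0.10)] = 0.3725
  C_13 = (-0.35)(-0.05) − (0.60)(-0.10) = 0.0775
  C_21 = −[(-0.30)(0.95) − (-0.25)(-0.05)] = 0.2975
  C_22 = (0.85)(0.95) − (-0.25)(-0.10) = 0.7825
  C_23 = −[(0.85)(-0.05) − (-0.30)(-0.10)] = 0.0725
  C_31 = (-0.30)(-0.40) − (-0.25)(0.60) = 0.2700
  C_32 = −[(0.85)(-0.40) − (-0.25)(-0.35)] = 0.4275
  C_33 = (0.85)(0.60) − (-0.30)(-0.35) = 0.4050
det(I−A) = Σ_j (I−A)_1j·C_1j = (0.85)(0.5500) + (-0.30)(0.3725) + (-0.25)(0.0775) = 0.336375
adj(I−A) = Cᵀ =
  [ 0.5500   0.2975   0.2700]
  [ 0.3725   0.7825   0.4275]
  [ 0.0775   0.0725   0.4050]
(I − A)⁻¹ = adj(I−A) / det(I−A) ≈
  [   1.6351     0.8844     0.8027]
  [   1.1074     2.3263     1.2709]
  [   0.2304     0.2155     1.2040]
x = (I − A)⁻¹ d = adj(I−A)·d / det(I−A), with det(I−A) = 0.336375:
  x_C = (0.5500·185 + 0.2975·165 + 0.2700·165) / 0.336375 = 195.3875 / 0.336375 ≈ 580.86
  x_E = (0.3725·185 + 0.7825·165 + 0.4275·165) / 0.336375 = 268.5625 / 0.336375 ≈ 798.40
  x_P = (0.0775·185 + 0.0725·165 + 0.4050·165) / 0.336375 = 93.125 / 0.336375 ≈ 276.85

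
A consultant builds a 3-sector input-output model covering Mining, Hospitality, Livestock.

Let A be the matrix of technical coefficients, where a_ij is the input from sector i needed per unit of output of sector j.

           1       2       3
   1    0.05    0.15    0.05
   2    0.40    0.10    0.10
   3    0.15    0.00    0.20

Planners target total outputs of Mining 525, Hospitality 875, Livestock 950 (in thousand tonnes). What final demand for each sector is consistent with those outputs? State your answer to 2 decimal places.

I − A =
  [   0.95    -0.15    -0.05]
  [  -0.40     0.90    -0.10]
  [  -0.15     0.00     0.80]
d = (I − A) x:
  d_1 = (+0.95)·525 + (-0.15)·875 + (-0.05)·950 = 320.00
  d_2 = (-0.40)·525 + (+0.90)·875 + (-0.10)·950 = 482.50
  d_3 = (-0.15)·525 + (+0.00)·875 + (+0.80)·950 = 681.25

d_1 = 320.00, d_2 = 482.50, d_3 = 681.25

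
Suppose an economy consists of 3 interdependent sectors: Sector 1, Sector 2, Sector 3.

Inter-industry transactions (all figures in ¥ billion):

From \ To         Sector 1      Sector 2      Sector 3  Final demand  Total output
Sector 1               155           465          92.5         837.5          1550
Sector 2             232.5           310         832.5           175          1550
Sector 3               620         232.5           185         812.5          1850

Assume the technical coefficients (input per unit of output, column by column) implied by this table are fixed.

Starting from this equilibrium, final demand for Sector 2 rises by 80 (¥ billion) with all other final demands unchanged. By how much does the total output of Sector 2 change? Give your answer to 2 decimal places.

Δx_2 = 132.88

Technical coefficients a_ij = z_ij / X_j:
  a_11 = 155/1550 = 0.10, a_21 = 232.5/1550 = 0.15, a_31 = 620/1550 = 0.40
  a_12 = 465/1550 = 0.30, a_22 = 310/1550 = 0.20, a_32 = 232.5/1550 = 0.15
  a_13 = 92.5/1850 = 0.05, a_23 = 832.5/1850 = 0.45, a_33 = 185/1850 = 0.10
I − A =
  [   0.90    -0.30    -0.05]
  [  -0.15     0.80    -0.45]
  [  -0.40    -0.15     0.90]
Cofactors of I−A, C_ij = (−1)^(i+j)·(minor ij) (rows/columns in the sector order above):
  C_11 = (0.80)(0.90) − (-0.45)(-0.15) = 0.6525
  C_12 = −[(-0.15)(0.90) − (-0.45)(-0.40)] = 0.3150
  C_13 = (-0.15)(-0.15) − (0.80)(-0.40) = 0.3425
  C_21 = −[(-0.30)(0.90) − (-0.05)(-0.15)] = 0.2775
  C_22 = (0.90)(0.90) − (-0.05)(-0.40) = 0.7900
  C_23 = −[(0.90)(-0.15) − (-0.30)(-0.40)] = 0.2550
  C_31 = (-0.30)(-0.45) − (-0.05)(0.80) = 0.1750
  C_32 = −[(0.90)(-0.45) − (-0.05)(-0.15)] = 0.4125
  C_33 = (0.90)(0.80) − (-0.30)(-0.15) = 0.6750
det(I−A) = Σ_j (I−A)_1j·C_1j = (0.90)(0.6525) + (-0.30)(0.3150) + (-0.05)(0.3425) = 0.475625
adj(I−A) = Cᵀ =
  [ 0.6525   0.2775   0.1750]
  [ 0.3150   0.7900   0.4125]
  [ 0.3425   0.2550   0.6750]
(I − A)⁻¹ = adj(I−A) / det(I−A) ≈
  [   1.3719     0.5834     0.3679]
  [   0.6623     1.6610     0.8673]
  [   0.7201     0.5361     1.4192]
Δx = (I − A)⁻¹ Δd with Δd having +80 in the Sector 2 component and 0 elsewhere.
So Δx_2 = L_22 · (+80), where L_22 = adj(I−A)_22 / det(I−A) = 0.7900 / 0.475625.
Δx_2 = 0.7900 × (+80) / 0.475625 = 63.20 / 0.475625 ≈ 132.88.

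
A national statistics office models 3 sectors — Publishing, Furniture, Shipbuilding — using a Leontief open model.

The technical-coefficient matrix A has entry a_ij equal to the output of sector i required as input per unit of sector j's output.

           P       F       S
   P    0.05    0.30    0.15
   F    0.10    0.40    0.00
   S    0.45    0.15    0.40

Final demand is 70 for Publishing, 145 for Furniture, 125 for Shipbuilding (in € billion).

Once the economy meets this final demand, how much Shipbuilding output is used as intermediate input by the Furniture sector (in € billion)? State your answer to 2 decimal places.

I − A =
  [   0.95    -0.30    -0.15]
  [  -0.10     0.60     0.00]
  [  -0.45    -0.15     0.60]
Cofactors of I−A, C_ij = (−1)^(i+j)·(minor ij) (rows/columns in the sector order above):
  C_11 = (0.60)(0.60) − (0.00)(-0.15) = 0.3600
  C_12 = −[(-0.10)(0.60) − (0.00)(-0.45)] = 0.0600
  C_13 = (-0.10)(-0.15) − (0.60)(-0.45) = 0.2850
  C_21 = −[(-0.30)(0.60) − (-0.15)(-0.15)] = 0.2025
  C_22 = (0.95)(0.60) − (-0.15)(-0.45) = 0.5025
  C_23 = −[(0.95)(-0.15) − (-0.30)(-0.45)] = 0.2775
  C_31 = (-0.30)(0.00) − (-0.15)(0.60) = 0.0900
  C_32 = −[(0.95)(0.00) − (-0.15)(-0.10)] = 0.0150
  C_33 = (0.95)(0.60) − (-0.30)(-0.10) = 0.5400
det(I−A) = Σ_j (I−A)_1j·C_1j = (0.95)(0.3600) + (-0.30)(0.0600) + (-0.15)(0.2850) = 0.28125
adj(I−A) = Cᵀ =
  [ 0.3600   0.2025   0.0900]
  [ 0.0600   0.5025   0.0150]
  [ 0.2850   0.2775   0.5400]
(I − A)⁻¹ = adj(I−A) / det(I−A) ≈
  [   1.2800     0.7200     0.3200]
  [   0.2133     1.7867     0.0533]
  [   1.0133     0.9867     1.9200]
First solve x = (I − A)⁻¹ d = adj(I−A)·d / det(I−A); in particular x_F = (0.0600·70 + 0.5025·145 + 0.0150·125) / 0.28125 = 78.9375 / 0.28125 ≈ 280.6667.
Intermediate flow from S to F: z_SF = a_SF · x_F = 0.15 × 78.9375 / 0.28125 = 11.840625 / 0.28125 = 42.10.

z_SF = 42.10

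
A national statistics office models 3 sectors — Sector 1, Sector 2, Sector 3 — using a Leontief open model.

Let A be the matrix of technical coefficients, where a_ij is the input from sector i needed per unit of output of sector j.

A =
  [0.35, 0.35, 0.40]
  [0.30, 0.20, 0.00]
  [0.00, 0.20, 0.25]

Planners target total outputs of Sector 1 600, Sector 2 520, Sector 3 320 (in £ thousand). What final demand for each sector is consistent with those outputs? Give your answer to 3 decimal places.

d_1 = 80.000, d_2 = 236.000, d_3 = 136.000

I − A =
  [   0.65    -0.35    -0.40]
  [  -0.30     0.80     0.00]
  [   0.00    -0.20     0.75]
d = (I − A) x:
  d_1 = (+0.65)·600 + (-0.35)·520 + (-0.40)·320 = 80.000
  d_2 = (-0.30)·600 + (+0.80)·520 + (+0.00)·320 = 236.000
  d_3 = (+0.00)·600 + (-0.20)·520 + (+0.75)·320 = 136.000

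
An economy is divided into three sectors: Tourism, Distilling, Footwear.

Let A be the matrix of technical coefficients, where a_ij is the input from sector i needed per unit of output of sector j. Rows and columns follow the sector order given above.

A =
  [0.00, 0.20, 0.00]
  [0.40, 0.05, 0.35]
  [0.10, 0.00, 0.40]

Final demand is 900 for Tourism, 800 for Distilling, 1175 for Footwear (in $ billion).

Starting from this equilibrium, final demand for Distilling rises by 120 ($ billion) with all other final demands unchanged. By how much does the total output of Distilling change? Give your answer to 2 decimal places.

I − A =
  [   1.00    -0.20     0.00]
  [  -0.40     0.95    -0.35]
  [  -0.10     0.00     0.60]
Cofactors of I−A, C_ij = (−1)^(i+j)·(minor ij) (rows/columns in the sector order above):
  C_11 = (0.95)(0.60) − (-0.35)(0.00) = 0.5700
  C_12 = −[(-0.40)(0.60) − (-0.35)(-0.10)] = 0.2750
  C_13 = (-0.40)(0.00) − (0.95)(-0.10) = 0.0950
  C_21 = −[(-0.20)(0.60) − (0.00)(0.00)] = 0.1200
  C_22 = (1.00)(0.60) − (0.00)(-0.10) = 0.6000
  C_23 = −[(1.00)(0.00) − (-0.20)(-0.10)] = 0.0200
  C_31 = (-0.20)(-0.35) − (0.00)(0.95) = 0.0700
  C_32 = −[(1.00)(-0.35) − (0.00)(-0.40)] = 0.3500
  C_33 = (1.00)(0.95) − (-0.20)(-0.40) = 0.8700
det(I−A) = Σ_j (I−A)_1j·C_1j = (1.00)(0.5700) + (-0.20)(0.2750) + (0.00)(0.0950) = 0.5150
adj(I−A) = Cᵀ =
  [ 0.5700   0.1200   0.0700]
  [ 0.2750   0.6000   0.3500]
  [ 0.0950   0.0200   0.8700]
(I − A)⁻¹ = adj(I−A) / det(I−A) ≈
  [   1.1068     0.2330     0.1359]
  [   0.5340     1.1650     0.6796]
  [   0.1845     0.0388     1.6893]
Δx = (I − A)⁻¹ Δd with Δd having +120 in the Distilling component and 0 elsewhere.
So Δx_2 = L_22 · (+120), where L_22 = adj(I−A)_22 / det(I−A) = 0.6000 / 0.5150.
Δx_2 = 0.6000 × (+120) / 0.5150 = 72.00 / 0.5150 ≈ 139.81.

Δx_2 = 139.81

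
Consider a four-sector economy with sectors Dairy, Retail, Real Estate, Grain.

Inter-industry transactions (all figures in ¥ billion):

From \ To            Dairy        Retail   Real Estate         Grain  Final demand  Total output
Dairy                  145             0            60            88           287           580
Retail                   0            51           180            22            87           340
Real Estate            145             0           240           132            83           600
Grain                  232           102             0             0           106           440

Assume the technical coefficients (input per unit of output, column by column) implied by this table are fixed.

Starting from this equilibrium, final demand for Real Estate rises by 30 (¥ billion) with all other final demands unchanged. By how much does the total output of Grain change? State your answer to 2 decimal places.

Technical coefficients a_ij = z_ij / X_j:
  a_11 = 145/580 = 0.25, a_21 = 0/580 = 0.00, a_31 = 145/580 = 0.25, a_41 = 232/580 = 0.40
  a_12 = 0/340 = 0.00, a_22 = 51/340 = 0.15, a_32 = 0/340 = 0.00, a_42 = 102/340 = 0.30
  a_13 = 60/600 = 0.10, a_23 = 180/600 = 0.30, a_33 = 240/600 = 0.40, a_43 = 0/600 = 0.00
  a_14 = 88/440 = 0.20, a_24 = 22/440 = 0.05, a_34 = 132/440 = 0.30, a_44 = 0/440 = 0.00
I − A =
  [   0.75     0.00    -0.10    -0.20]
  [   0.00     0.85    -0.30    -0.05]
  [  -0.25     0.00     0.60    -0.30]
  [  -0.40    -0.30     0.00     1.00]
Compute the cofactors C_ij = (−1)^(i+j)·(3×3 minor ij) of I−A; the adjugate is their transpose:
adj(I−A) = Cᵀ =
  [ 0.47400   0.04500   0.10150   0.12750]
  [ 0.12300   0.36500   0.20300   0.10375]
  [ 0.31075   0.08250   0.55825   0.23375]
  [ 0.22650   0.12750   0.10150   0.36125]
det(I−A) = Σ_j (I−A)_1j·C_1j = (0.75)(0.47400) + (0.00)(0.12300) + (-0.10)(0.31075) + (-0.20)(0.22650) = 0.279125
(I − A)⁻¹ = adj(I−A) / det(I−A) ≈
  [   1.6982     0.1612     0.3636     0.4568]
  [   0.4407     1.3077     0.7273     0.3717]
  [   1.1133     0.2956     2.0000     0.8374]
  [   0.8115     0.4568     0.3636     1.2942]
Δx = (I − A)⁻¹ Δd with Δd having +30 in the Real Estate component and 0 elsewhere.
So Δx_4 = L_43 · (+30), where L_43 = adj(I−A)_43 / det(I−A) = 0.10150 / 0.279125.
Δx_4 = 0.10150 × (+30) / 0.279125 = 3.045 / 0.279125 ≈ 10.91.

Δx_4 = 10.91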